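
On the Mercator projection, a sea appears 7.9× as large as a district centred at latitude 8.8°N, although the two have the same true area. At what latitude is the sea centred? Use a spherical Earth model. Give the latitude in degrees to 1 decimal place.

Mercator areal scale is sec²φ, so apparent-area ratio = sec²φ₁ / sec²φ₂ = cos²φ₂ / cos²φ₁.
cos²φ₂ / cos²φ₁ = 7.9  ⇒  cos φ₁ = cos 8.8° / √7.9 = 0.9882/2.811 = 0.3516.
φ₁ = arccos(0.3516) ≈ 69.4°.

69.4°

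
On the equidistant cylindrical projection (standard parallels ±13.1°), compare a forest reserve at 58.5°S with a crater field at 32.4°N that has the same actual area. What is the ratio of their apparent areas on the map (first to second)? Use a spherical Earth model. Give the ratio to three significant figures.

With standard parallel φ₀ = 13.1°, the equirectangular projection gives x = Rλ cos φ₀, y = Rφ, so h = 1 and k = cos 13.1° / cos φ.
Areal scale at 58.5°: h·k = 1.000 × 1.864 = 1.864.
Areal scale at 32.4°: h·k = 1.000 × 1.154 = 1.154.
Ratio = 1.864/1.154 ≈ 1.62.

1.62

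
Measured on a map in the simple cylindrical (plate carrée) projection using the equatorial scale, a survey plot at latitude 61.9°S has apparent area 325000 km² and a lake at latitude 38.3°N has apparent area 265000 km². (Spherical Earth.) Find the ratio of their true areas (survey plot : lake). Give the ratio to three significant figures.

On the plate carrée, areal scale = h·k = 1 × sec φ, so true area = apparent × cos φ.
True area of survey plot: 325000 × cos(61.9°) = 325000 × 0.4710 = 153100 km².
True area of lake: 265000 × cos(38.3°) = 265000 × 0.7848 = 208000 km².
Ratio = 153100 / 208000 ≈ 0.736.

0.736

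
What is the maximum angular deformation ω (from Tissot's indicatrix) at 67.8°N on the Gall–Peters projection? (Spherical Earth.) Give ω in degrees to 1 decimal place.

67.5°

The Gall–Peters projection is cylindrical equal-area with φ₀ = 45°. A cylindrical equal-area projection with standard parallel φ₀ has meridian scale h = cos φ / cos φ₀ and parallel scale k = cos φ₀ / cos φ (so areas are preserved, h·k = 1).
At 67.8°: h = 0.5343, k = 1.871; principal scales a = 1.871, b = 0.5343.
sin(ω/2) = (a − b)/(a + b) = 1.337/2.406 = 0.5558, so ω = 2 arcsin(0.5558) ≈ 67.5°.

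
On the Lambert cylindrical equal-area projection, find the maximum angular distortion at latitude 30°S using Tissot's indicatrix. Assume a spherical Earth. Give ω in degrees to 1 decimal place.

16.4°

The Lambert cylindrical equal-area projection is the cylindrical equal-area projection with its standard parallel at the equator (φ₀ = 0). Cylindrical equal-area (φ₀ = 0°): h = cos φ / cos 0° along meridians, k = cos 0° / cos φ along parallels; h·k = 1.
At 30°: h = 0.8660, k = 1.155; principal scales a = 1.155, b = 0.8660.
sin(ω/2) = (a − b)/(a + b) = 0.2887/2.021 = 0.1429, so ω = 2 arcsin(0.1429) ≈ 16.4°.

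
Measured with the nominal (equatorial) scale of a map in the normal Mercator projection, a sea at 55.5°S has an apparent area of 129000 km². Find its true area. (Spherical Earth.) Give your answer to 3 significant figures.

41400 km²

Mercator is conformal, so the point scale is isotropic: h = k = sec φ = 1/cos φ.
Areal scale = k² = sec²φ = 1/cos²(55.5°) = 1/0.5664² = 3.117.
True area = apparent / (areal scale) = 129000 / 3.117 ≈ 41400 km².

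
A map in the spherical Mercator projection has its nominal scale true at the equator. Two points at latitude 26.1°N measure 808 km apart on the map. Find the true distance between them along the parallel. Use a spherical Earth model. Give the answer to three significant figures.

726 km

Mercator is conformal, so the point scale is isotropic: h = k = sec φ = 1/cos φ.
Along the parallel at 26.1°, map distances are exaggerated by k = sec 26.1° = 1.114.
True distance = 808 / 1.114 = 808 × cos 26.1° ≈ 726 km.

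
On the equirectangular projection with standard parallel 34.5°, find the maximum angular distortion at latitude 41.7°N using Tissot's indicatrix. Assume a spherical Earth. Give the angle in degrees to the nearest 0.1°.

5.7°

In the equirectangular projection with standard parallel φ₀ = 34.5° (x = Rλ cos φ₀, y = Rφ), meridians are true-scale (h = 1) and the parallel scale is k = cos φ₀ / cos φ.
At 41.7°: h = 1.000, k = 1.104; principal scales a = 1.104, b = 1.000.
sin(ω/2) = (a − b)/(a + b) = 0.1038/2.104 = 0.04933, so ω = 2 arcsin(0.04933) ≈ 5.7°.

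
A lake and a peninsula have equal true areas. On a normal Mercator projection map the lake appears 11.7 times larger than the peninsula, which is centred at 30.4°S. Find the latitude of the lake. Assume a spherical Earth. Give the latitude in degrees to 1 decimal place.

For equal true areas on Mercator, apparent areas scale as sec²φ, so the ratio is cos²φ₂ / cos²φ₁.
cos²φ₂ / cos²φ₁ = 11.7  ⇒  cos φ₁ = cos 30.4° / √11.7 = 0.8625/3.421 = 0.2522.
φ₁ = arccos(0.2522) ≈ 75.4°.

75.4°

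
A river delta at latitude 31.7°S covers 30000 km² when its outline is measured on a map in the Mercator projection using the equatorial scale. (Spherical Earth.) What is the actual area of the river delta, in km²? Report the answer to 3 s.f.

21700 km²

The Mercator projection is conformal; its linear scale factor is the same in every direction and equals sec φ = 1/cos φ.
Areal scale = k² = sec²φ = 1/cos²(31.7°) = 1/0.8508² = 1.381.
True area = apparent / (areal scale) = 30000 / 1.381 ≈ 21700 km².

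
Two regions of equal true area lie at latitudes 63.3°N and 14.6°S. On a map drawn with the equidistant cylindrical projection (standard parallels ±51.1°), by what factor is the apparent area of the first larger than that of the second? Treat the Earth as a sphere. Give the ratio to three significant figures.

2.15

In the equirectangular projection with standard parallel φ₀ = 51.1° (x = Rλ cos φ₀, y = Rφ), meridians are true-scale (h = 1) and the parallel scale is k = cos φ₀ / cos φ.
Areal scale at 63.3°: h·k = 1.000 × 1.398 = 1.398.
Areal scale at 14.6°: h·k = 1.000 × 0.6489 = 0.6489.
Ratio = 1.398/0.6489 ≈ 2.15.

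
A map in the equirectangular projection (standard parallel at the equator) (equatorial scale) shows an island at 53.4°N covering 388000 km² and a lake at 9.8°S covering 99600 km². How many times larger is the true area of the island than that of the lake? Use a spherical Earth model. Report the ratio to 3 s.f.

2.36

Plate carrée has h = 1 and k = sec φ, giving areal scale sec φ; true area = (apparent area) · cos φ.
True area of island: 388000 × cos(53.4°) = 388000 × 0.5962 = 231300 km².
True area of lake: 99600 × cos(9.8°) = 99600 × 0.9854 = 98150 km².
Ratio = 231300 / 98150 ≈ 2.36.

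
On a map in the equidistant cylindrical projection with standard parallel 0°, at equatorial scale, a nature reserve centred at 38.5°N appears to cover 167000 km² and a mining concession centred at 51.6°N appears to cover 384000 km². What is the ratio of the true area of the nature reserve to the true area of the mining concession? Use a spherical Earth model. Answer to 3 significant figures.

On the plate carrée, areal scale = h·k = 1 × sec φ, so true area = apparent × cos φ.
True area of nature reserve: 167000 × cos(38.5°) = 167000 × 0.7826 = 130700 km².
True area of mining concession: 384000 × cos(51.6°) = 384000 × 0.6211 = 238500 km².
Ratio = 130700 / 238500 ≈ 0.548.

0.548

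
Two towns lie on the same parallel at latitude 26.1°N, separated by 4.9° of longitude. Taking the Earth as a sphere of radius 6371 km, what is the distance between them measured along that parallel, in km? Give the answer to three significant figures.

489 km

Arc length along a parallel = R cos φ · Δλ (with Δλ in radians).
= 6371 × cos 26.1° × (4.9° × π/180) = 6371 × 0.8980 × 0.08552 ≈ 489 km.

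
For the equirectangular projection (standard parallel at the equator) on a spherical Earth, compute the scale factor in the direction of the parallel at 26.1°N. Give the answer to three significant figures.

In the plate carrée (x = Rλ, y = Rφ), meridians are true-scale (h = 1) and parallels are stretched by k = sec φ.
k = 1/cos 26.1° = 1/0.8980 = 1.114.

1.11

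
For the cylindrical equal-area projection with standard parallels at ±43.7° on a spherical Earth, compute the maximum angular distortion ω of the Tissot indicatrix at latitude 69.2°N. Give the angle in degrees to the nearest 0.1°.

A cylindrical equal-area projection with standard parallel φ₀ has meridian scale h = cos φ / cos φ₀ and parallel scale k = cos φ₀ / cos φ (so areas are preserved, h·k = 1).
At 69.2°: h = 0.4912, k = 2.036; principal scales a = 2.036, b = 0.4912.
sin(ω/2) = (a − b)/(a + b) = 1.545/2.527 = 0.6113, so ω = 2 arcsin(0.6113) ≈ 75.4°.

75.4°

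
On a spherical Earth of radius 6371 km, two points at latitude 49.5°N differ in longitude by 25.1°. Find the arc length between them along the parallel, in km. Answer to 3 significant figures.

Arc length along a parallel = R cos φ · Δλ (with Δλ in radians).
= 6371 × cos 49.5° × (25.1° × π/180) = 6371 × 0.6494 × 0.4381 ≈ 1810 km.

1810 km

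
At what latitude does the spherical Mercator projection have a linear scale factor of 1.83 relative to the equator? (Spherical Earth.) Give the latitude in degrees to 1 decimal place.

Mercator scale is k = sec φ = 1/cos φ.
1/cos φ = 1.83  ⇒  cos φ = 0.5464  ⇒  φ = arccos(0.5464) ≈ 56.9°.

56.9°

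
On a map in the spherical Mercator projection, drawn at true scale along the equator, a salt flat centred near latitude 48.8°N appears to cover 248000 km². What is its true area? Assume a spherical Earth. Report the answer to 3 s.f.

The Mercator projection is conformal; its linear scale factor is the same in every direction and equals sec φ = 1/cos φ.
Areal scale = k² = sec²φ = 1/cos²(48.8°) = 1/0.6587² = 2.305.
True area = apparent / (areal scale) = 248000 / 2.305 ≈ 108000 km².

108000 km²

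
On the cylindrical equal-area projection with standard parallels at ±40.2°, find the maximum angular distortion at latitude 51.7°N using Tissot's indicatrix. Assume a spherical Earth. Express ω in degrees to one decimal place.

23.8°

For cylindrical equal-area with standard parallel φ₀, h = cos φ / cos φ₀ and k = cos φ₀ / cos φ, so h·k = 1.
At 51.7°: h = 0.8114, k = 1.232; principal scales a = 1.232, b = 0.8114.
sin(ω/2) = (a − b)/(a + b) = 0.4209/2.044 = 0.2059, so ω = 2 arcsin(0.2059) ≈ 23.8°.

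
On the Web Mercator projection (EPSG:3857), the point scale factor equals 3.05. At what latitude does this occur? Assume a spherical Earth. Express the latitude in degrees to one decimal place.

70.9°

Mercator scale is k = sec φ = 1/cos φ.
1/cos φ = 3.05  ⇒  cos φ = 0.3279  ⇒  φ = arccos(0.3279) ≈ 70.9°.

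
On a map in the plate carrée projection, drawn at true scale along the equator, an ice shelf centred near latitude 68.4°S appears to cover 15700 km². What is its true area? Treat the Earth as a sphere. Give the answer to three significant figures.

5780 km²

For the equirectangular projection with φ₀ = 0 (plate carrée), h = 1 along meridians and k = sec φ along parallels.
Areal scale = h·k = 1 × sec φ; at 68.4°, h = 1.000, k = 2.716, so h·k = 2.716.
True area = apparent / (areal scale) = 15700 / 2.716 ≈ 5780 km².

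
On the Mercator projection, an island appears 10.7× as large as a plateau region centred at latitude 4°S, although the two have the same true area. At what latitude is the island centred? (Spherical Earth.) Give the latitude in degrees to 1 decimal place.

72.2°

For equal true areas on Mercator, apparent areas scale as sec²φ, so the ratio is cos²φ₂ / cos²φ₁.
cos²φ₂ / cos²φ₁ = 10.7  ⇒  cos φ₁ = cos 4° / √10.7 = 0.9976/3.271 = 0.3050.
φ₁ = arccos(0.3050) ≈ 72.2°.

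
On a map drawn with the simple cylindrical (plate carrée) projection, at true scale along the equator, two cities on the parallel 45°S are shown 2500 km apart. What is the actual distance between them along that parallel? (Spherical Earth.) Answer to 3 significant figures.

In the plate carrée (x = Rλ, y = Rφ), meridians are true-scale (h = 1) and parallels are stretched by k = sec φ.
Along the parallel at 45°, map distances are exaggerated by k = sec 45° = 1.414.
True distance = 2500 / 1.414 = 2500 × cos 45° ≈ 1770 km.

1770 km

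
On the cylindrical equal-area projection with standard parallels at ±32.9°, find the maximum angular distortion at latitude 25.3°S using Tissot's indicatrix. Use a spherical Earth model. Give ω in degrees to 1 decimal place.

8.5°

For cylindrical equal-area with standard parallel φ₀, h = cos φ / cos φ₀ and k = cos φ₀ / cos φ, so h·k = 1.
At 25.3°: h = 1.077, k = 0.9287; principal scales a = 1.077, b = 0.9287.
sin(ω/2) = (a − b)/(a + b) = 0.1481/2.005 = 0.07384, so ω = 2 arcsin(0.07384) ≈ 8.5°.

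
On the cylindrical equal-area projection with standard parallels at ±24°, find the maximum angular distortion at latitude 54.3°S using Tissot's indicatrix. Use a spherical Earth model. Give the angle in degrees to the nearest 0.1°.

49.7°

Cylindrical equal-area (φ₀ = 24°): h = cos φ / cos 24° along meridians, k = cos 24° / cos φ along parallels; h·k = 1.
At 54.3°: h = 0.6388, k = 1.566; principal scales a = 1.566, b = 0.6388.
sin(ω/2) = (a − b)/(a + b) = 0.9268/2.204 = 0.4204, so ω = 2 arcsin(0.4204) ≈ 49.7°.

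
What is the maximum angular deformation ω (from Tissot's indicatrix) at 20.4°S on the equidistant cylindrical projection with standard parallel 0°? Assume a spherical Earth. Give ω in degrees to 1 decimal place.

3.7°

Plate carrée maps x = Rλ, y = Rφ. The meridian scale is h = 1 and the parallel scale is k = 1/cos φ = sec φ.
At 20.4°: h = 1.000, k = 1.067; principal scales a = 1.067, b = 1.000.
sin(ω/2) = (a − b)/(a + b) = 0.06691/2.067 = 0.03237, so ω = 2 arcsin(0.03237) ≈ 3.7°.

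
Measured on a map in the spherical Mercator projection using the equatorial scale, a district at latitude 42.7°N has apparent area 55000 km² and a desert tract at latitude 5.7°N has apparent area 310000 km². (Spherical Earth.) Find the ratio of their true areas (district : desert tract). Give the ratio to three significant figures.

Mercator's areal exaggeration is sec²φ; hence true area = (apparent area) · cos²φ.
True area of district: 55000 × cos²(42.7°) = 55000 × 0.5401 = 29710 km².
True area of desert tract: 310000 × cos²(5.7°) = 310000 × 0.9901 = 306900 km².
Ratio = 29710 / 306900 ≈ 0.0968.

0.0968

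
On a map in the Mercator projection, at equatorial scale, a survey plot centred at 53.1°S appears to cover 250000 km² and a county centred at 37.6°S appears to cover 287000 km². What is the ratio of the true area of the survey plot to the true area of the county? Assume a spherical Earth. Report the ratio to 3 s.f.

0.500

Since Mercator area scale is 1/cos²φ, the true area equals the apparent area multiplied by cos²φ.
True area of survey plot: 250000 × cos²(53.1°) = 250000 × 0.3605 = 90130 km².
True area of county: 287000 × cos²(37.6°) = 287000 × 0.6277 = 180200 km².
Ratio = 90130 / 180200 ≈ 0.500.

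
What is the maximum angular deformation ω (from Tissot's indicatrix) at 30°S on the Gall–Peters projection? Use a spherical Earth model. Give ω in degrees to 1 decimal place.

23.1°

The Gall–Peters projection is cylindrical equal-area with φ₀ = 45°. For cylindrical equal-area with standard parallel φ₀, h = cos φ / cos φ₀ and k = cos φ₀ / cos φ, so h·k = 1.
At 30°: h = 1.225, k = 0.8165; principal scales a = 1.225, b = 0.8165.
sin(ω/2) = (a − b)/(a + b) = 0.4082/2.041 = 0.2000, so ω = 2 arcsin(0.2000) ≈ 23.1°.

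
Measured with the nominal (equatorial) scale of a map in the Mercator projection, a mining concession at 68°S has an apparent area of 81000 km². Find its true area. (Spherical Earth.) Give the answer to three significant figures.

11400 km²

For Mercator, h = k = sec φ (a conformal cylindrical projection has a single point scale, 1/cos φ).
Areal scale = k² = sec²φ = 1/cos²(68°) = 1/0.3746² = 7.126.
True area = apparent / (areal scale) = 81000 / 7.126 ≈ 11400 km².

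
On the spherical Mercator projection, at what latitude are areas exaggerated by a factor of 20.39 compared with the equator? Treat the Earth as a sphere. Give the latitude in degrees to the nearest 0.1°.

Mercator areal scale is sec²φ.
sec²φ = 20.39  ⇒  cos²φ = 0.04904  ⇒  cos φ = 0.2215.
φ = arccos(0.2215) ≈ 77.2°.

77.2°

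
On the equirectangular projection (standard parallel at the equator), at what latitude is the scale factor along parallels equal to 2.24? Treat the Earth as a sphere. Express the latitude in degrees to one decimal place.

63.5°

Plate carrée: h = 1, k = sec φ along parallels.
sec φ = 2.24  ⇒  cos φ = 0.4464  ⇒  φ ≈ 63.5°.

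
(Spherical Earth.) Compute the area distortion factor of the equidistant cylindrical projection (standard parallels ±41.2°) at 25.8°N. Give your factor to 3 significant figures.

In the equirectangular projection with standard parallel φ₀ = 41.2° (x = Rλ cos φ₀, y = Rφ), meridians are true-scale (h = 1) and the parallel scale is k = cos φ₀ / cos φ.
Areal scale = h·k = 1 × cos φ₀ / cos φ; at 25.8°, h = 1.000, k = 0.8357, so h·k = 0.8357.

0.836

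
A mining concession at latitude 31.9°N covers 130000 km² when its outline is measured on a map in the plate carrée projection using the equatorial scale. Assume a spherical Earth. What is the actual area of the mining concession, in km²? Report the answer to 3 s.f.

110000 km²

In the plate carrée (x = Rλ, y = Rφ), meridians are true-scale (h = 1) and parallels are stretched by k = sec φ.
Areal scale = h·k = 1 × sec φ; at 31.9°, h = 1.000, k = 1.178, so h·k = 1.178.
True area = apparent / (areal scale) = 130000 / 1.178 ≈ 110000 km².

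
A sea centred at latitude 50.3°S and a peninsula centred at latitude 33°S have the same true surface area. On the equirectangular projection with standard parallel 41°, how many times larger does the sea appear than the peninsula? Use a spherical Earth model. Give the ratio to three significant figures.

The equidistant cylindrical projection with φ₀ = 41° has h = 1 (meridians true) and k = cos φ₀ / cos φ along parallels.
Areal scale at 50.3°: h·k = 1.000 × 1.182 = 1.182.
Areal scale at 33°: h·k = 1.000 × 0.8999 = 0.8999.
Ratio = 1.182/0.8999 ≈ 1.31.

1.31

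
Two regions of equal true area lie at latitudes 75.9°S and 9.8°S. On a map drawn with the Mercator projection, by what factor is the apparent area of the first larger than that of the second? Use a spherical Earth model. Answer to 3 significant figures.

Mercator is conformal with k = sec φ, so areal scale = k² = sec²φ.
At 75.9°: sec²(75.9°) = 1/0.2436² = 16.85.
At 9.8°: sec²(9.8°) = 1/0.9854² = 1.030.
Ratio = 16.85/1.030 = cos²(9.8°)/cos²(75.9°) ≈ 16.4.

16.4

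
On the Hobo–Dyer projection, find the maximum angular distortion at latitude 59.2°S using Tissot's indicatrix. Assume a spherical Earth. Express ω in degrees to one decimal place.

Hobo–Dyer is a cylindrical equal-area projection with standard parallels at ±37.5°. For cylindrical equal-area with standard parallel φ₀, h = cos φ / cos φ₀ and k = cos φ₀ / cos φ, so h·k = 1.
At 59.2°: h = 0.6454, k = 1.549; principal scales a = 1.549, b = 0.6454.
sin(ω/2) = (a − b)/(a + b) = 0.9040/2.195 = 0.4119, so ω = 2 arcsin(0.4119) ≈ 48.6°.

48.6°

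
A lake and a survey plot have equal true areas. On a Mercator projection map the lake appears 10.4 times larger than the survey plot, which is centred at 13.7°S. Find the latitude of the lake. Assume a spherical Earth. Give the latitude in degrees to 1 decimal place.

72.5°

For equal true areas on Mercator, apparent areas scale as sec²φ, so the ratio is cos²φ₂ / cos²φ₁.
cos²φ₂ / cos²φ₁ = 10.4  ⇒  cos φ₁ = cos 13.7° / √10.4 = 0.9715/3.225 = 0.3013.
φ₁ = arccos(0.3013) ≈ 72.5°.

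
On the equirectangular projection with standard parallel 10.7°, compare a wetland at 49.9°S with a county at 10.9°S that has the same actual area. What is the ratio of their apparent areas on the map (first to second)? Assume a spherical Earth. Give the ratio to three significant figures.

The equidistant cylindrical projection with φ₀ = 10.7° has h = 1 (meridians true) and k = cos φ₀ / cos φ along parallels.
Areal scale at 49.9°: h·k = 1.000 × 1.526 = 1.526.
Areal scale at 10.9°: h·k = 1.000 × 1.001 = 1.001.
Ratio = 1.526/1.001 ≈ 1.52.

1.52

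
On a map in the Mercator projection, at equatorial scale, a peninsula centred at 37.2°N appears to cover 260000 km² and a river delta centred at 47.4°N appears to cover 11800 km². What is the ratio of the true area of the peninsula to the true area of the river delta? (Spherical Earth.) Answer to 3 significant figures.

Since Mercator area scale is 1/cos²φ, the true area equals the apparent area multiplied by cos²φ.
True area of peninsula: 260000 × cos²(37.2°) = 260000 × 0.6345 = 165000 km².
True area of river delta: 11800 × cos²(47.4°) = 11800 × 0.4582 = 5406 km².
Ratio = 165000 / 5406 ≈ 30.5.

30.5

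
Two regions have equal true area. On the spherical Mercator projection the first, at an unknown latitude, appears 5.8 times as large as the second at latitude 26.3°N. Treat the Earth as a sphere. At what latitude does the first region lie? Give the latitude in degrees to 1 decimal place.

On Mercator, (apparent₁)/(apparent₂) = sec²φ₁ / sec²φ₂ when true areas are equal.
cos²φ₂ / cos²φ₁ = 5.8  ⇒  cos φ₁ = cos 26.3° / √5.8 = 0.8965/2.408 = 0.3722.
φ₁ = arccos(0.3722) ≈ 68.1°.

68.1°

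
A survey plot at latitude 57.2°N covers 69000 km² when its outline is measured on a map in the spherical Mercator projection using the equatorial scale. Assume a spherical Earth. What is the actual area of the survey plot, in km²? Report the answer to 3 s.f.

20200 km²

Mercator is conformal, so the point scale is isotropic: h = k = sec φ = 1/cos φ.
Areal scale = k² = sec²φ = 1/cos²(57.2°) = 1/0.5417² = 3.408.
True area = apparent / (areal scale) = 69000 / 3.408 ≈ 20200 km².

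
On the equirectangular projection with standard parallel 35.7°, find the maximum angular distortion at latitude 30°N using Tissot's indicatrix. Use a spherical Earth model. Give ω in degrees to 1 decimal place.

3.7°

In the equirectangular projection with standard parallel φ₀ = 35.7° (x = Rλ cos φ₀, y = Rφ), meridians are true-scale (h = 1) and the parallel scale is k = cos φ₀ / cos φ.
At 30°: h = 1.000, k = 0.9377; principal scales a = 1.000, b = 0.9377.
sin(ω/2) = (a − b)/(a + b) = 0.06229/1.938 = 0.03214, so ω = 2 arcsin(0.03214) ≈ 3.7°.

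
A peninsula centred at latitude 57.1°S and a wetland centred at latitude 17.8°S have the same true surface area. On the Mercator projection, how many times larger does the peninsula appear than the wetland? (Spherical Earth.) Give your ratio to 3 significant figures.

3.07

Mercator areal scale is sec²φ.
At 57.1°: sec²(57.1°) = 1/0.5432² = 3.389.
At 17.8°: sec²(17.8°) = 1/0.9521² = 1.103.
Ratio = 3.389/1.103 = cos²(17.8°)/cos²(57.1°) ≈ 3.07.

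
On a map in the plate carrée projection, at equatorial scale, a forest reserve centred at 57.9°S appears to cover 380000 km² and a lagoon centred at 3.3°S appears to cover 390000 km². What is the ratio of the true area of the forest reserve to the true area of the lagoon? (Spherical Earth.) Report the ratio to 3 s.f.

0.519

Plate carrée has h = 1 and k = sec φ, giving areal scale sec φ; true area = (apparent area) · cos φ.
True area of forest reserve: 380000 × cos(57.9°) = 380000 × 0.5314 = 201900 km².
True area of lagoon: 390000 × cos(3.3°) = 390000 × 0.9983 = 389400 km².
Ratio = 201900 / 389400 ≈ 0.519.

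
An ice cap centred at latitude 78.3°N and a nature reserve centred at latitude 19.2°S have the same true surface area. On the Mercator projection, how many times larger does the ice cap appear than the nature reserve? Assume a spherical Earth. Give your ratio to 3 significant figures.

21.7

On Mercator, area is exaggerated by sec²φ = 1/cos²φ.
At 78.3°: sec²(78.3°) = 1/0.2028² = 24.32.
At 19.2°: sec²(19.2°) = 1/0.9444² = 1.121.
Ratio = 24.32/1.121 = cos²(19.2°)/cos²(78.3°) ≈ 21.7.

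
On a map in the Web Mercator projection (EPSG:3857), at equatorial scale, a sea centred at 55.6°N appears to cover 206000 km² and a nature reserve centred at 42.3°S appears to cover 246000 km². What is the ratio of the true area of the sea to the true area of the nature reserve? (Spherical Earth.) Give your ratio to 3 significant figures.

Mercator's areal exaggeration is sec²φ; hence true area = (apparent area) · cos²φ.
True area of sea: 206000 × cos²(55.6°) = 206000 × 0.3192 = 65750 km².
True area of nature reserve: 246000 × cos²(42.3°) = 246000 × 0.5471 = 134600 km².
Ratio = 65750 / 134600 ≈ 0.489.

0.489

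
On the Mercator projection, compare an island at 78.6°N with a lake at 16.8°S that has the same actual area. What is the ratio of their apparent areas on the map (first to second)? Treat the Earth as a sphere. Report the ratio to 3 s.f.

23.5

Mercator is conformal with k = sec φ, so areal scale = k² = sec²φ.
At 78.6°: sec²(78.6°) = 1/0.1977² = 25.60.
At 16.8°: sec²(16.8°) = 1/0.9573² = 1.091.
Ratio = 25.60/1.091 = cos²(16.8°)/cos²(78.6°) ≈ 23.5.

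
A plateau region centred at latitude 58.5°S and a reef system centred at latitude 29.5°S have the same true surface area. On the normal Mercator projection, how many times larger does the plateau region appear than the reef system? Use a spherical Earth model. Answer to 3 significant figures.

2.77

On Mercator, area is exaggerated by sec²φ = 1/cos²φ.
At 58.5°: sec²(58.5°) = 1/0.5225² = 3.663.
At 29.5°: sec²(29.5°) = 1/0.8704² = 1.320.
Ratio = 3.663/1.320 = cos²(29.5°)/cos²(58.5°) ≈ 2.77.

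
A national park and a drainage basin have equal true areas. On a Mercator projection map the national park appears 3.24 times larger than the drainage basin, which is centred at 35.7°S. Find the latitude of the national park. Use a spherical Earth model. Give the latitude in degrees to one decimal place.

For equal true areas on Mercator, apparent areas scale as sec²φ, so the ratio is cos²φ₂ / cos²φ₁.
cos²φ₂ / cos²φ₁ = 3.24  ⇒  cos φ₁ = cos 35.7° / √3.24 = 0.8121/1.800 = 0.4512.
φ₁ = arccos(0.4512) ≈ 63.2°.

63.2°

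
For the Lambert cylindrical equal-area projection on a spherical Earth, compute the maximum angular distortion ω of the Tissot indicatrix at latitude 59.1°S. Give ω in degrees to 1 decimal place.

The Lambert cylindrical equal-area projection is the cylindrical equal-area projection with its standard parallel at the equator (φ₀ = 0). For cylindrical equal-area with standard parallel φ₀, h = cos φ / cos φ₀ and k = cos φ₀ / cos φ, so h·k = 1.
At 59.1°: h = 0.5135, k = 1.947; principal scales a = 1.947, b = 0.5135.
sin(ω/2) = (a − b)/(a + b) = 1.434/2.461 = 0.5826, so ω = 2 arcsin(0.5826) ≈ 71.3°.

71.3°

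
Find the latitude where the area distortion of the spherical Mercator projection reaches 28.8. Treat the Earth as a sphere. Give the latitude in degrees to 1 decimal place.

Mercator areal scale is sec²φ.
sec²φ = 28.8  ⇒  cos²φ = 0.03472  ⇒  cos φ = 0.1863.
φ = arccos(0.1863) ≈ 79.3°.

79.3°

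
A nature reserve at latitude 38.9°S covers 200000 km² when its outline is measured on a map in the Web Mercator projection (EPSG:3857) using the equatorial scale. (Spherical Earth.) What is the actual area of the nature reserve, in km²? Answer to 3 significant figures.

Mercator is conformal, so the point scale is isotropic: h = k = sec φ = 1/cos φ.
Areal scale = k² = sec²φ = 1/cos²(38.9°) = 1/0.7782² = 1.651.
True area = apparent / (areal scale) = 200000 / 1.651 ≈ 121000 km².

121000 km²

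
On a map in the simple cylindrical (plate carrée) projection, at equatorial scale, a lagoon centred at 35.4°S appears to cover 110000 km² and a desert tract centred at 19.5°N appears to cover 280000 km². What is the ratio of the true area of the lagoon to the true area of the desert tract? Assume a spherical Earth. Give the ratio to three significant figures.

On the plate carrée, areal scale = h·k = 1 × sec φ, so true area = apparent × cos φ.
True area of lagoon: 110000 × cos(35.4°) = 110000 × 0.8151 = 89660 km².
True area of desert tract: 280000 × cos(19.5°) = 280000 × 0.9426 = 263900 km².
Ratio = 89660 / 263900 ≈ 0.340.

0.340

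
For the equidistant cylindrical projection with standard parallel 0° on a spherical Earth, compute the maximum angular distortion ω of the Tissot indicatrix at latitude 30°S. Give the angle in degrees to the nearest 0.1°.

Plate carrée maps x = Rλ, y = Rφ. The meridian scale is h = 1 and the parallel scale is k = 1/cos φ = sec φ.
At 30°: h = 1.000, k = 1.155; principal scales a = 1.155, b = 1.000.
sin(ω/2) = (a − b)/(a + b) = 0.1547/2.155 = 0.07180, so ω = 2 arcsin(0.07180) ≈ 8.2°.

8.2°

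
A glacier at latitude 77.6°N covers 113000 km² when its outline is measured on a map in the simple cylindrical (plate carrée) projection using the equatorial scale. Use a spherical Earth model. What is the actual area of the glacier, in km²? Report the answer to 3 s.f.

24300 km²

In the plate carrée (x = Rλ, y = Rφ), meridians are true-scale (h = 1) and parallels are stretched by k = sec φ.
Areal scale = h·k = 1 × sec φ; at 77.6°, h = 1.000, k = 4.657, so h·k = 4.657.
True area = apparent / (areal scale) = 113000 / 4.657 ≈ 24300 km².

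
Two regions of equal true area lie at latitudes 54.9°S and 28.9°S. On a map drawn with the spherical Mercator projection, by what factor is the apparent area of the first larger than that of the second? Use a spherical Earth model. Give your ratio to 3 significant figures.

2.32

Mercator is conformal with k = sec φ, so areal scale = k² = sec²φ.
At 54.9°: sec²(54.9°) = 1/0.5750² = 3.025.
At 28.9°: sec²(28.9°) = 1/0.8755² = 1.305.
Ratio = 3.025/1.305 = cos²(28.9°)/cos²(54.9°) ≈ 2.32.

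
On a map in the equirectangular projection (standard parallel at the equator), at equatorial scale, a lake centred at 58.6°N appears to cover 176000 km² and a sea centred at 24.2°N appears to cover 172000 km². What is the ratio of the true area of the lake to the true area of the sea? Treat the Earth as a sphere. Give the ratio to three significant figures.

0.584

On the plate carrée, areal scale = h·k = 1 × sec φ, so true area = apparent × cos φ.
True area of lake: 176000 × cos(58.6°) = 176000 × 0.5210 = 91700 km².
True area of sea: 172000 × cos(24.2°) = 172000 × 0.9121 = 156900 km².
Ratio = 91700 / 156900 ≈ 0.584.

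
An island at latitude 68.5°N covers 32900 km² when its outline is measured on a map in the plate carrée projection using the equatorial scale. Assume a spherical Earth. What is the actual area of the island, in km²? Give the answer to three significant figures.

Plate carrée maps x = Rλ, y = Rφ. The meridian scale is h = 1 and the parallel scale is k = 1/cos φ = sec φ.
Areal scale = h·k = 1 × sec φ; at 68.5°, h = 1.000, k = 2.729, so h·k = 2.729.
True area = apparent / (areal scale) = 32900 / 2.729 ≈ 12100 km².

12100 km²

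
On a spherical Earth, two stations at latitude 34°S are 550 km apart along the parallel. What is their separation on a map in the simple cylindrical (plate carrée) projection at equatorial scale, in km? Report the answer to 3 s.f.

663 km

In the plate carrée (x = Rλ, y = Rφ), meridians are true-scale (h = 1) and parallels are stretched by k = sec φ.
Along the parallel, k = sec 34° = 1/0.8290 = 1.206.
Map distance = 550 × 1.206 ≈ 663 km.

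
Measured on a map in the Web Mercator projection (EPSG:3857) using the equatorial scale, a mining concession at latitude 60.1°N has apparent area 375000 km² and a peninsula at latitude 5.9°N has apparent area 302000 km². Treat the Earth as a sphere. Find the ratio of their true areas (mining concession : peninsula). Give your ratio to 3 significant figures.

On Mercator the areal scale is sec²φ, so true area = apparent × cos²φ.
True area of mining concession: 375000 × cos²(60.1°) = 375000 × 0.2485 = 93180 km².
True area of peninsula: 302000 × cos²(5.9°) = 302000 × 0.9894 = 298800 km².
Ratio = 93180 / 298800 ≈ 0.312.

0.312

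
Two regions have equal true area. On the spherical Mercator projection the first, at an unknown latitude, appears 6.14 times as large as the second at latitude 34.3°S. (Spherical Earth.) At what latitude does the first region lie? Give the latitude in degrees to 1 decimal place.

70.5°

On Mercator, (apparent₁)/(apparent₂) = sec²φ₁ / sec²φ₂ when true areas are equal.
cos²φ₂ / cos²φ₁ = 6.14  ⇒  cos φ₁ = cos 34.3° / √6.14 = 0.8261/2.478 = 0.3334.
φ₁ = arccos(0.3334) ≈ 70.5°.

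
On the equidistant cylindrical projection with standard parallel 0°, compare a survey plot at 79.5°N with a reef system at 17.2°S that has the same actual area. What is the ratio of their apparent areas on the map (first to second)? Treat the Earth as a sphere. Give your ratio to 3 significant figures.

5.24

For the equirectangular projection with φ₀ = 0 (plate carrée), h = 1 along meridians and k = sec φ along parallels.
Areal scale at 79.5°: h·k = 1.000 × 5.487 = 5.487.
Areal scale at 17.2°: h·k = 1.000 × 1.047 = 1.047.
Ratio = 5.487/1.047 ≈ 5.24.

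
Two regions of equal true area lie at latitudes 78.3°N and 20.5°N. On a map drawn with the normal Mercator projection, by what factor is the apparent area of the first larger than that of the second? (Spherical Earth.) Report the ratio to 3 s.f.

21.3

Mercator is conformal with k = sec φ, so areal scale = k² = sec²φ.
At 78.3°: sec²(78.3°) = 1/0.2028² = 24.32.
At 20.5°: sec²(20.5°) = 1/0.9367² = 1.140.
Ratio = 24.32/1.140 = cos²(20.5°)/cos²(78.3°) ≈ 21.3.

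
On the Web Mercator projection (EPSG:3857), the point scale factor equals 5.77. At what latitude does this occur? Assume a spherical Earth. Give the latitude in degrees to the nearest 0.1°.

80.0°

Mercator scale is k = sec φ = 1/cos φ.
1/cos φ = 5.77  ⇒  cos φ = 0.1733  ⇒  φ = arccos(0.1733) ≈ 80.0°.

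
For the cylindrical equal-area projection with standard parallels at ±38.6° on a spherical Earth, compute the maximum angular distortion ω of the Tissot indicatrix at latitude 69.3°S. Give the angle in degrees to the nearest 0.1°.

For cylindrical equal-area with standard parallel φ₀, h = cos φ / cos φ₀ and k = cos φ₀ / cos φ, so h·k = 1.
At 69.3°: h = 0.4523, k = 2.211; principal scales a = 2.211, b = 0.4523.
sin(ω/2) = (a − b)/(a + b) = 1.759/2.663 = 0.6603, so ω = 2 arcsin(0.6603) ≈ 82.7°.

82.7°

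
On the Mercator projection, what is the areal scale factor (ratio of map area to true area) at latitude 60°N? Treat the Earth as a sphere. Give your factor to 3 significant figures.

4.00

Mercator is conformal, so the point scale is isotropic: h = k = sec φ = 1/cos φ.
Areal scale = k² = sec²φ = 1/cos²(60°) = 1/0.5000² = 4.000.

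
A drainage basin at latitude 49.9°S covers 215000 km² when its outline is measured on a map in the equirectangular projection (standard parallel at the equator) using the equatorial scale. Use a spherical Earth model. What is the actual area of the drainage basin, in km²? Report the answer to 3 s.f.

In the plate carrée (x = Rλ, y = Rφ), meridians are true-scale (h = 1) and parallels are stretched by k = sec φ.
Areal scale = h·k = 1 × sec φ; at 49.9°, h = 1.000, k = 1.552, so h·k = 1.552.
True area = apparent / (areal scale) = 215000 / 1.552 ≈ 138000 km².

138000 km²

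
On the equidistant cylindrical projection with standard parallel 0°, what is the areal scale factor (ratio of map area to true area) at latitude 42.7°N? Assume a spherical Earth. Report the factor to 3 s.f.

In the plate carrée (x = Rλ, y = Rφ), meridians are true-scale (h = 1) and parallels are stretched by k = sec φ.
Areal scale = h·k = 1 × sec φ; at 42.7°, h = 1.000, k = 1.361, so h·k = 1.361.

1.36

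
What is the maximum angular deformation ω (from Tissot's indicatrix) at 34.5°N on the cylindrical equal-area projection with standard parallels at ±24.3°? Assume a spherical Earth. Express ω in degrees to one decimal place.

11.5°

A cylindrical equal-area projection with standard parallel φ₀ has meridian scale h = cos φ / cos φ₀ and parallel scale k = cos φ₀ / cos φ (so areas are preserved, h·k = 1).
At 34.5°: h = 0.9042, k = 1.106; principal scales a = 1.106, b = 0.9042.
sin(ω/2) = (a − b)/(a + b) = 0.2017/2.010 = 0.1003, so ω = 2 arcsin(0.1003) ≈ 11.5°.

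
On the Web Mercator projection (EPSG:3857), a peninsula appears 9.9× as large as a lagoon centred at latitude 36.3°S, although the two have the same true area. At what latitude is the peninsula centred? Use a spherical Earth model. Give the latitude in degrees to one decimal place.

75.2°

On Mercator, (apparent₁)/(apparent₂) = sec²φ₁ / sec²φ₂ when true areas are equal.
cos²φ₂ / cos²φ₁ = 9.9  ⇒  cos φ₁ = cos 36.3° / √9.9 = 0.8059/3.146 = 0.2561.
φ₁ = arccos(0.2561) ≈ 75.2°.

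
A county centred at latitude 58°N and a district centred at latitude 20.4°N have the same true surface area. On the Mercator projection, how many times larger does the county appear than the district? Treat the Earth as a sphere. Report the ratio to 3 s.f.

Mercator areal scale is sec²φ.
At 58°: sec²(58°) = 1/0.5299² = 3.561.
At 20.4°: sec²(20.4°) = 1/0.9373² = 1.138.
Ratio = 3.561/1.138 = cos²(20.4°)/cos²(58°) ≈ 3.13.

3.13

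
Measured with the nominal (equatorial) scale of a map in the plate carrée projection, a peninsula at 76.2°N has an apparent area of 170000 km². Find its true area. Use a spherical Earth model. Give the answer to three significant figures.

40600 km²

In the plate carrée (x = Rλ, y = Rφ), meridians are true-scale (h = 1) and parallels are stretched by k = sec φ.
Areal scale = h·k = 1 × sec φ; at 76.2°, h = 1.000, k = 4.192, so h·k = 4.192.
True area = apparent / (areal scale) = 170000 / 4.192 ≈ 40600 km².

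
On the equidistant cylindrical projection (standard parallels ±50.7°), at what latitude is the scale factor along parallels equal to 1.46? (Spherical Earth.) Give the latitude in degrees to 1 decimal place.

64.3°

The equidistant cylindrical projection with φ₀ = 50.7° has h = 1 (meridians true) and k = cos φ₀ / cos φ along parallels.
k = cos φ₀ / cos φ = 1.46  ⇒  cos φ = cos 50.7° / 1.46 = 0.4338.
φ = arccos(0.4338) ≈ 64.3°.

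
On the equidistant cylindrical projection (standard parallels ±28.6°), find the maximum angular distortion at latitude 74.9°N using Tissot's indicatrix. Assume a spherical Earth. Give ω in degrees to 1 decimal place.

With standard parallel φ₀ = 28.6°, the equirectangular projection gives x = Rλ cos φ₀, y = Rφ, so h = 1 and k = cos 28.6° / cos φ.
At 74.9°: h = 1.000, k = 3.370; principal scales a = 3.370, b = 1.000.
sin(ω/2) = (a − b)/(a + b) = 2.370/4.370 = 0.5424, so ω = 2 arcsin(0.5424) ≈ 65.7°.

65.7°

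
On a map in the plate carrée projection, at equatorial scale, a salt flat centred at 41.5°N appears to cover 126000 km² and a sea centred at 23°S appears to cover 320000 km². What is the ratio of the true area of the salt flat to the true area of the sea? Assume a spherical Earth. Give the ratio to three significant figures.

Plate carrée has h = 1 and k = sec φ, giving areal scale sec φ; true area = (apparent area) · cos φ.
True area of salt flat: 126000 × cos(41.5°) = 126000 × 0.7490 = 94370 km².
True area of sea: 320000 × cos(23°) = 320000 × 0.9205 = 294600 km².
Ratio = 94370 / 294600 ≈ 0.320.

0.320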